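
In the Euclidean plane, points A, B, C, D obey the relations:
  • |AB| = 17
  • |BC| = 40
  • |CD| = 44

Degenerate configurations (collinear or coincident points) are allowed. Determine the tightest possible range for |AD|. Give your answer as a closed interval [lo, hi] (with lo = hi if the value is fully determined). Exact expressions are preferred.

|AD| ∈ [0, 101]  (≈ [0.0000, 101.0000])

|AB| ∈ {17}
|BC| ∈ {40}
|CD| ∈ {44}
|AC| ∈ [23, 57]
|BD| ∈ [4, 84]
|AD| ∈ [0, 101]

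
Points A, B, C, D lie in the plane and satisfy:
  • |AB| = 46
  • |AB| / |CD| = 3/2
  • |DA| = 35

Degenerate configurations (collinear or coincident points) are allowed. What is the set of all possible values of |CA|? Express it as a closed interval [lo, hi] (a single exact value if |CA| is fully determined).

|CA| ∈ [13/3, 197/3]  (≈ [4.3333, 65.6667])

|AB| ∈ {46}
|AD| ∈ {35}
|CD| ∈ {92/3}
|BD| ∈ [11, 81]
|AC| ∈ [13/3, 197/3]
|BC| ∈ [0, 335/3]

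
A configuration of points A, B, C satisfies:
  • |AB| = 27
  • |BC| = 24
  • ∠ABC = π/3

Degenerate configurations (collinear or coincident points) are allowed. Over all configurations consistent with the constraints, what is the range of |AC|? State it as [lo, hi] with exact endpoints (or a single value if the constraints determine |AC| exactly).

|AC| = 3·√(73)  (≈ 25.6320)

|AB| ∈ {27}
|BC| ∈ {24}
|AC| ∈ {3·√(73)}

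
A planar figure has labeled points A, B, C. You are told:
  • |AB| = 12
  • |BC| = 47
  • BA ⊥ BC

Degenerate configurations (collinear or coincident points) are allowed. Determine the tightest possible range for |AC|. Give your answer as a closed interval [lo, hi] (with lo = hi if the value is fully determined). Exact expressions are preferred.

|AC| = √(2353)  (≈ 48.5077)

|AB| ∈ {12}
|BC| ∈ {47}
|AC| ∈ {√(2353)}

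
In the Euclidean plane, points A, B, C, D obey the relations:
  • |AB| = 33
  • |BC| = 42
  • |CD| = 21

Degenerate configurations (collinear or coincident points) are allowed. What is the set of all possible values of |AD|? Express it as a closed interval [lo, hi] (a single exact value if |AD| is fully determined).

|AD| ∈ [0, 96]  (≈ [0.0000, 96.0000])

|AB| ∈ {33}
|BC| ∈ {42}
|CD| ∈ {21}
|AC| ∈ [9, 75]
|BD| ∈ [21, 63]
|AD| ∈ [0, 96]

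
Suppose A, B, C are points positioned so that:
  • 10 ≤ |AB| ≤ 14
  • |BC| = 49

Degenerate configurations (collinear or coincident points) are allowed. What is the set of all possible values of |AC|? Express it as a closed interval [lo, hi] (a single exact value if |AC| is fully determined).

|AC| ∈ [35, 63]  (≈ [35.0000, 63.0000])

|AB| ∈ [10, 14]
|BC| ∈ {49}
|AC| ∈ [35, 63]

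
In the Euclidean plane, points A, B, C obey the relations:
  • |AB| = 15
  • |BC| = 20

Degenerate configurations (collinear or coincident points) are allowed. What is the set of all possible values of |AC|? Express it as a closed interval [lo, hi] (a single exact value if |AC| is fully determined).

|AC| ∈ [5, 35]  (≈ [5.0000, 35.0000])

|AB| ∈ {15}
|BC| ∈ {20}
|AC| ∈ [5, 35]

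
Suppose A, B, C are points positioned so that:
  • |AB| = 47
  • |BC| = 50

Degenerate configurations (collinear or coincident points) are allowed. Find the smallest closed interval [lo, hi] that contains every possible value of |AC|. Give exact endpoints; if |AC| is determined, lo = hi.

|AC| ∈ [3, 97]  (≈ [3.0000, 97.0000])

|AB| ∈ {47}
|BC| ∈ {50}
|AC| ∈ [3, 97]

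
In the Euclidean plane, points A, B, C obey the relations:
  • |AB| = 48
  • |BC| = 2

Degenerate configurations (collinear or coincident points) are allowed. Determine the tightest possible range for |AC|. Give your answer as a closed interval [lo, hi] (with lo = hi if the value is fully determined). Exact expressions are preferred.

|AC| ∈ [46, 50]  (≈ [46.0000, 50.0000])

|AB| ∈ {48}
|BC| ∈ {2}
|AC| ∈ [46, 50]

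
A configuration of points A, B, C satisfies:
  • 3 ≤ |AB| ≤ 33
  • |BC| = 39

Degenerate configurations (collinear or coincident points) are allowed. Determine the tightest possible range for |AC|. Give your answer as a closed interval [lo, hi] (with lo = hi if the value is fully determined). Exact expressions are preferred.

|AC| ∈ [6, 72]  (≈ [6.0000, 72.0000])

|AB| ∈ [3, 33]
|BC| ∈ {39}
|AC| ∈ [6, 72]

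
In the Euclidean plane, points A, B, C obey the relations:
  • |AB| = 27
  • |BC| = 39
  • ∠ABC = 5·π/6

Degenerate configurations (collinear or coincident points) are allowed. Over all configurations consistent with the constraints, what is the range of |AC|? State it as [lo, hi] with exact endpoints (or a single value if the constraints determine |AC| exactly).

|AC| = 3·√(117·√(3) + 250)  (≈ 63.8267)

|AB| ∈ {27}
|BC| ∈ {39}
|AC| ∈ {3·√(117·√(3) + 250)}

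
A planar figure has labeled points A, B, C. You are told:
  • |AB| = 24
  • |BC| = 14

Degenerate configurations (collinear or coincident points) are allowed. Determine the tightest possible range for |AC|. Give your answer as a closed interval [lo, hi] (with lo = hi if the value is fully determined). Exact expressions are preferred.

|AC| ∈ [10, 38]  (≈ [10.0000, 38.0000])

|AB| ∈ {24}
|BC| ∈ {14}
|AC| ∈ [10, 38]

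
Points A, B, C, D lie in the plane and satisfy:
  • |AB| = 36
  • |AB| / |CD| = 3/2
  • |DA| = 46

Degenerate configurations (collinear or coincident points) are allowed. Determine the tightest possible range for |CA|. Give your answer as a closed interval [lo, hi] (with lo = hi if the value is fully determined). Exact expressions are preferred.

|CA| ∈ [22, 70]  (≈ [22.0000, 70.0000])

|AB| ∈ {36}
|AD| ∈ {46}
|CD| ∈ {24}
|BD| ∈ [10, 82]
|AC| ∈ [22, 70]
|BC| ∈ [0, 106]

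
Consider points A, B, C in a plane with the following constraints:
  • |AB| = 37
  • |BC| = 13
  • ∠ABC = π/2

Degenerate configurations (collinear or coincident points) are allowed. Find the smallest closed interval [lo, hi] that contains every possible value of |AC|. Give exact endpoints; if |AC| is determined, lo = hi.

|AB| ∈ {37}
|BC| ∈ {13}
|AC| ∈ {√(1538)}

|AC| = √(1538)  (≈ 39.2173)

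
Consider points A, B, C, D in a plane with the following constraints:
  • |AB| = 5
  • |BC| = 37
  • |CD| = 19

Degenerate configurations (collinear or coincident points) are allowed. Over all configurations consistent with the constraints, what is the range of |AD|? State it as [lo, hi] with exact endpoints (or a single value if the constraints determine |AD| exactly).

|AD| ∈ [13, 61]  (≈ [13.0000, 61.0000])

|AB| ∈ {5}
|BC| ∈ {37}
|CD| ∈ {19}
|AC| ∈ [32, 42]
|BD| ∈ [18, 56]
|AD| ∈ [13, 61]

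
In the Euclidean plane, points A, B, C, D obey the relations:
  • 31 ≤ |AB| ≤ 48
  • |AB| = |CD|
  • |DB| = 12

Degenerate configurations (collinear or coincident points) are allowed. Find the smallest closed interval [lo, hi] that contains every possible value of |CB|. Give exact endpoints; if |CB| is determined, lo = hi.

|CB| ∈ [19, 60]  (≈ [19.0000, 60.0000])

|AB| ∈ [31, 48]
|BD| ∈ {12}
|CD| ∈ [31, 48]
|AD| ∈ [19, 60]
|BC| ∈ [19, 60]
|AC| ∈ [0, 108]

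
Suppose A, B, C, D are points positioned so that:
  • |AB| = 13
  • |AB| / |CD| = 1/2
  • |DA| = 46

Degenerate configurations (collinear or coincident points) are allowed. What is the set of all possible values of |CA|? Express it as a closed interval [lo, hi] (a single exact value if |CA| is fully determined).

|AB| ∈ {13}
|AD| ∈ {46}
|CD| ∈ {26}
|BD| ∈ [33, 59]
|AC| ∈ [20, 72]
|BC| ∈ [7, 85]

|CA| ∈ [20, 72]  (≈ [20.0000, 72.0000])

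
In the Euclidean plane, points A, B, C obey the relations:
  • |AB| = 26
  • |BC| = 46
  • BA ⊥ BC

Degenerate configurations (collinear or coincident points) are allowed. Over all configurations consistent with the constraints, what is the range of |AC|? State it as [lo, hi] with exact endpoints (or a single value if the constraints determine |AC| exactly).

|AC| = 2·√(698)  (≈ 52.8394)

|AB| ∈ {26}
|BC| ∈ {46}
|AC| ∈ {2·√(698)}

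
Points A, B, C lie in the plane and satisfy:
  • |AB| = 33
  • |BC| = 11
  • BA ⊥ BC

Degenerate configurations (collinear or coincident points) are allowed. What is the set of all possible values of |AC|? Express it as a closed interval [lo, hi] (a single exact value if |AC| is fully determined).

|AC| = 11·√(10)  (≈ 34.7851)

|AB| ∈ {33}
|BC| ∈ {11}
|AC| ∈ {11·√(10)}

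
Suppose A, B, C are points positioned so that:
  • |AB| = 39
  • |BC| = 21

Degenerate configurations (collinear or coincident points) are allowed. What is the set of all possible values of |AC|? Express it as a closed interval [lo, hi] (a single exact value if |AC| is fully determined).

|AB| ∈ {39}
|BC| ∈ {21}
|AC| ∈ [18, 60]

|AC| ∈ [18, 60]  (≈ [18.0000, 60.0000])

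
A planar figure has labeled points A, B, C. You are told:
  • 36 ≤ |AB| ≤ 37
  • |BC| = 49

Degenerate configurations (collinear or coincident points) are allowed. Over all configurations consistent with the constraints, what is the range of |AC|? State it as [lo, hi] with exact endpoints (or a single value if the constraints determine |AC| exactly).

|AC| ∈ [12, 86]  (≈ [12.0000, 86.0000])

|AB| ∈ [36, 37]
|BC| ∈ {49}
|AC| ∈ [12, 86]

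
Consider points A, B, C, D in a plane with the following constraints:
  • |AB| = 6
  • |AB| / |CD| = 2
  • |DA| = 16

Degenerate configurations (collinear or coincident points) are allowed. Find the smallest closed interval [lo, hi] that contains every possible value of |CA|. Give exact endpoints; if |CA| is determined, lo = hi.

|CA| ∈ [13, 19]  (≈ [13.0000, 19.0000])

|AB| ∈ {6}
|AD| ∈ {16}
|CD| ∈ {3}
|BD| ∈ [10, 22]
|AC| ∈ [13, 19]
|BC| ∈ [7, 25]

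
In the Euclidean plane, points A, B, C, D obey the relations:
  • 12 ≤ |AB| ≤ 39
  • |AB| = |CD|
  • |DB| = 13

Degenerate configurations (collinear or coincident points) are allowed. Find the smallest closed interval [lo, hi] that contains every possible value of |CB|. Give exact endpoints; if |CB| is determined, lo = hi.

|AB| ∈ [12, 39]
|BD| ∈ {13}
|CD| ∈ [12, 39]
|AD| ∈ [0, 52]
|BC| ∈ [0, 52]
|AC| ∈ [0, 91]

|CB| ∈ [0, 52]  (≈ [0.0000, 52.0000])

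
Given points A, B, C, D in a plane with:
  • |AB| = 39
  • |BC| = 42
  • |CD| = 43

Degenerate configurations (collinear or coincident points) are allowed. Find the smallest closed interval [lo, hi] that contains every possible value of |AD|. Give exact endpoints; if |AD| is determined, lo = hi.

|AB| ∈ {39}
|BC| ∈ {42}
|CD| ∈ {43}
|AC| ∈ [3, 81]
|BD| ∈ [1, 85]
|AD| ∈ [0, 124]

|AD| ∈ [0, 124]  (≈ [0.0000, 124.0000])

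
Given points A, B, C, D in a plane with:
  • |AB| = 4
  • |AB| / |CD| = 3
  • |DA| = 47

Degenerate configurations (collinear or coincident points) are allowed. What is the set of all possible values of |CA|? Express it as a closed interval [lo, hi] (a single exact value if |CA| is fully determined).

|AB| ∈ {4}
|AD| ∈ {47}
|CD| ∈ {4/3}
|BD| ∈ [43, 51]
|AC| ∈ [137/3, 145/3]
|BC| ∈ [125/3, 157/3]

|CA| ∈ [137/3, 145/3]  (≈ [45.6667, 48.3333])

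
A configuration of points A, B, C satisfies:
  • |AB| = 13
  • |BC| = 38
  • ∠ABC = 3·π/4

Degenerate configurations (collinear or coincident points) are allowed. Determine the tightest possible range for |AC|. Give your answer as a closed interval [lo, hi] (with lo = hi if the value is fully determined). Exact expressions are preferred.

|AB| ∈ {13}
|BC| ∈ {38}
|AC| ∈ {√(494·√(2) + 1613)}

|AC| = √(494·√(2) + 1613)  (≈ 48.0793)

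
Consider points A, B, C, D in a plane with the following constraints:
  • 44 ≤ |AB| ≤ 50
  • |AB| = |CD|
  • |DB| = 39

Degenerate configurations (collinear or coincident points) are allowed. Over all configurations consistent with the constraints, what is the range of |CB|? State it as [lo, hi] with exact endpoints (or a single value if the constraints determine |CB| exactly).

|AB| ∈ [44, 50]
|BD| ∈ {39}
|CD| ∈ [44, 50]
|AD| ∈ [5, 89]
|BC| ∈ [5, 89]
|AC| ∈ [0, 139]

|CB| ∈ [5, 89]  (≈ [5.0000, 89.0000])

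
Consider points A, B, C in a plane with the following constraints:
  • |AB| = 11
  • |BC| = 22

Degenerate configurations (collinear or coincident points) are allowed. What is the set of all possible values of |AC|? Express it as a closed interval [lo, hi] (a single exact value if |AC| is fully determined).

|AC| ∈ [11, 33]  (≈ [11.0000, 33.0000])

|AB| ∈ {11}
|BC| ∈ {22}
|AC| ∈ [11, 33]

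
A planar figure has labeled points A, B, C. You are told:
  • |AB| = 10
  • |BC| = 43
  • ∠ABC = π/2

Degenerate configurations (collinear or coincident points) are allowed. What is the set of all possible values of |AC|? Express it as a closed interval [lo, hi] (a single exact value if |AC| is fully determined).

|AC| = √(1949)  (≈ 44.1475)

|AB| ∈ {10}
|BC| ∈ {43}
|AC| ∈ {√(1949)}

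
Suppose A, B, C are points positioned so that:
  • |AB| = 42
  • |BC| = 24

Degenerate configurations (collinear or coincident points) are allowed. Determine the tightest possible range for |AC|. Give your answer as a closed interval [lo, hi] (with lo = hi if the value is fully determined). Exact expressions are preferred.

|AC| ∈ [18, 66]  (≈ [18.0000, 66.0000])

|AB| ∈ {42}
|BC| ∈ {24}
|AC| ∈ [18, 66]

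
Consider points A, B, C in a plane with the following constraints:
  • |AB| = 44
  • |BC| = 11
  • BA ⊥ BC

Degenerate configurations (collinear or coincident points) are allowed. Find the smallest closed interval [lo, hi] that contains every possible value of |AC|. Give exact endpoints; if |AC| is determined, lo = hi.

|AB| ∈ {44}
|BC| ∈ {11}
|AC| ∈ {11·√(17)}

|AC| = 11·√(17)  (≈ 45.3542)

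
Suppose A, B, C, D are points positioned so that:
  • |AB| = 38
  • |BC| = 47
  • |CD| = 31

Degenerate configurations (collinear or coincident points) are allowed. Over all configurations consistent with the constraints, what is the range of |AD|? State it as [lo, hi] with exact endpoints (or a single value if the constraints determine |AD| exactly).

|AB| ∈ {38}
|BC| ∈ {47}
|CD| ∈ {31}
|AC| ∈ [9, 85]
|BD| ∈ [16, 78]
|AD| ∈ [0, 116]

|AD| ∈ [0, 116]  (≈ [0.0000, 116.0000])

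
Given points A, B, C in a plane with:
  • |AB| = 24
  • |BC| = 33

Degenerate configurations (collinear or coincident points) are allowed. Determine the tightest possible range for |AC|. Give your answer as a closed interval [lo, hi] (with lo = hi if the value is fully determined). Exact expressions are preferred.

|AB| ∈ {24}
|BC| ∈ {33}
|AC| ∈ [9, 57]

|AC| ∈ [9, 57]  (≈ [9.0000, 57.0000])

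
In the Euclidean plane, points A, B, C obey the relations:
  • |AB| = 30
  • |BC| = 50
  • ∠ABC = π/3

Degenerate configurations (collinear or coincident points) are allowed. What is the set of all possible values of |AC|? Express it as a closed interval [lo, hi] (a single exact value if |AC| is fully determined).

|AB| ∈ {30}
|BC| ∈ {50}
|AC| ∈ {10·√(19)}

|AC| = 10·√(19)  (≈ 43.5890)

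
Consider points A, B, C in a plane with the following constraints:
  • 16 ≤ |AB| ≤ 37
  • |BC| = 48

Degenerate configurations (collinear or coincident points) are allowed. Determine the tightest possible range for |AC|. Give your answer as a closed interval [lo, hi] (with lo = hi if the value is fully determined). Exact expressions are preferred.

|AC| ∈ [11, 85]  (≈ [11.0000, 85.0000])

|AB| ∈ [16, 37]
|BC| ∈ {48}
|AC| ∈ [11, 85]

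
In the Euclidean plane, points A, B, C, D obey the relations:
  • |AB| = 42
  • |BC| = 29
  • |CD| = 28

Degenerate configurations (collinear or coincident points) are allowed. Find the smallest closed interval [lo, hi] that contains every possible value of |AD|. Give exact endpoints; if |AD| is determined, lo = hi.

|AB| ∈ {42}
|BC| ∈ {29}
|CD| ∈ {28}
|AC| ∈ [13, 71]
|BD| ∈ [1, 57]
|AD| ∈ [0, 99]

|AD| ∈ [0, 99]  (≈ [0.0000, 99.0000])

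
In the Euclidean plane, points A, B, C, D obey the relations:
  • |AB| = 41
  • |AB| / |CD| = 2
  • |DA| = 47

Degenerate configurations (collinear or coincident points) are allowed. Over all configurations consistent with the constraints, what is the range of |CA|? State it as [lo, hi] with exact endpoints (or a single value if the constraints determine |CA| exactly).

|CA| ∈ [53/2, 135/2]  (≈ [26.5000, 67.5000])

|AB| ∈ {41}
|AD| ∈ {47}
|CD| ∈ {41/2}
|BD| ∈ [6, 88]
|AC| ∈ [53/2, 135/2]
|BC| ∈ [0, 217/2]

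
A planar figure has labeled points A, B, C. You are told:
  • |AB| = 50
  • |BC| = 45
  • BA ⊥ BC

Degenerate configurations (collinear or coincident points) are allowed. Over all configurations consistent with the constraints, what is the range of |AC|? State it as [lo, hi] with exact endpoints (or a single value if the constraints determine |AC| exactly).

|AB| ∈ {50}
|BC| ∈ {45}
|AC| ∈ {5·√(181)}

|AC| = 5·√(181)  (≈ 67.2681)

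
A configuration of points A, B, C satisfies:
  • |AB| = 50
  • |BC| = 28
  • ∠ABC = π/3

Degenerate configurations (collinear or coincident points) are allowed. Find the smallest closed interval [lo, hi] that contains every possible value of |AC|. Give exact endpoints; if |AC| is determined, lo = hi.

|AC| = 2·√(471)  (≈ 43.4051)

|AB| ∈ {50}
|BC| ∈ {28}
|AC| ∈ {2·√(471)}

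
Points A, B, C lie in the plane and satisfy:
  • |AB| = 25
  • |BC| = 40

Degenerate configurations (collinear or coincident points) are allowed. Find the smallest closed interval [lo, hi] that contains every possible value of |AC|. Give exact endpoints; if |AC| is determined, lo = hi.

|AC| ∈ [15, 65]  (≈ [15.0000, 65.0000])

|AB| ∈ {25}
|BC| ∈ {40}
|AC| ∈ [15, 65]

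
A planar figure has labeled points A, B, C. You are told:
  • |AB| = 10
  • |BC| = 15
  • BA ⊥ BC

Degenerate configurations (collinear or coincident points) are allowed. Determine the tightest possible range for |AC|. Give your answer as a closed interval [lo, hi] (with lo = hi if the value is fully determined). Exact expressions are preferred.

|AB| ∈ {10}
|BC| ∈ {15}
|AC| ∈ {5·√(13)}

|AC| = 5·√(13)  (≈ 18.0278)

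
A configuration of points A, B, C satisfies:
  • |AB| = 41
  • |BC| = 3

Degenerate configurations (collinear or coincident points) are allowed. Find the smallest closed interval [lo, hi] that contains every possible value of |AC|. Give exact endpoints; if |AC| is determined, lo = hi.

|AB| ∈ {41}
|BC| ∈ {3}
|AC| ∈ [38, 44]

|AC| ∈ [38, 44]  (≈ [38.0000, 44.0000])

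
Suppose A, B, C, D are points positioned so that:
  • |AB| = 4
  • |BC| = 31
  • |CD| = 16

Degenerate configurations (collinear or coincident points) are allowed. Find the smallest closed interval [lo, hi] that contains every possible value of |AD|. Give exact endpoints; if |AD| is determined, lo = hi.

|AD| ∈ [11, 51]  (≈ [11.0000, 51.0000])

|AB| ∈ {4}
|BC| ∈ {31}
|CD| ∈ {16}
|AC| ∈ [27, 35]
|BD| ∈ [15, 47]
|AD| ∈ [11, 51]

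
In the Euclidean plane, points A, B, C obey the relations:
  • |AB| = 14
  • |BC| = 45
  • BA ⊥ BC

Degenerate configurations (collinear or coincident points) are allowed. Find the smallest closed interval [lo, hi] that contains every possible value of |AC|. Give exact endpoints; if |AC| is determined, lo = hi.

|AB| ∈ {14}
|BC| ∈ {45}
|AC| ∈ {√(2221)}

|AC| = √(2221)  (≈ 47.1275)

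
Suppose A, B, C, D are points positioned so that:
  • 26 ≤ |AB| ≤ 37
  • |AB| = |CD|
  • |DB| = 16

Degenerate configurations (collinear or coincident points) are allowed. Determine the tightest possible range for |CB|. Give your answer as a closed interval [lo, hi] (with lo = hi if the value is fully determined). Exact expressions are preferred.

|AB| ∈ [26, 37]
|BD| ∈ {16}
|CD| ∈ [26, 37]
|AD| ∈ [10, 53]
|BC| ∈ [10, 53]
|AC| ∈ [0, 90]

|CB| ∈ [10, 53]  (≈ [10.0000, 53.0000])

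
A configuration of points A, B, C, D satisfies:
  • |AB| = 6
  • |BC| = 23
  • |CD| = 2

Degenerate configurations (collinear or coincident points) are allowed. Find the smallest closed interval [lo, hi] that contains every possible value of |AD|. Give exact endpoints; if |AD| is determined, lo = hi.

|AD| ∈ [15, 31]  (≈ [15.0000, 31.0000])

|AB| ∈ {6}
|BC| ∈ {23}
|CD| ∈ {2}
|AC| ∈ [17, 29]
|BD| ∈ [21, 25]
|AD| ∈ [15, 31]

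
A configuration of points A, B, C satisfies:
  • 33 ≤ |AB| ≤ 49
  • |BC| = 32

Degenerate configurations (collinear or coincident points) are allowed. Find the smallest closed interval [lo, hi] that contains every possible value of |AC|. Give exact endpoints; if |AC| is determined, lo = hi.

|AB| ∈ [33, 49]
|BC| ∈ {32}
|AC| ∈ [1, 81]

|AC| ∈ [1, 81]  (≈ [1.0000, 81.0000])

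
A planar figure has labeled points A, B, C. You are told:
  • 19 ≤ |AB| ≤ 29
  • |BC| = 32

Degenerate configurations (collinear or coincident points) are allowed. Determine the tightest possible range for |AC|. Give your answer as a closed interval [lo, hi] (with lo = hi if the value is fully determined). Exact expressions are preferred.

|AB| ∈ [19, 29]
|BC| ∈ {32}
|AC| ∈ [3, 61]

|AC| ∈ [3, 61]  (≈ [3.0000, 61.0000])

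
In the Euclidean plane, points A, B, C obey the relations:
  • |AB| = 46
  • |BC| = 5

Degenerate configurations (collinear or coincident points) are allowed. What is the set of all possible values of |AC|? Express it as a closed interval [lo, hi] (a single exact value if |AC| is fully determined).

|AC| ∈ [41, 51]  (≈ [41.0000, 51.0000])

|AB| ∈ {46}
|BC| ∈ {5}
|AC| ∈ [41, 51]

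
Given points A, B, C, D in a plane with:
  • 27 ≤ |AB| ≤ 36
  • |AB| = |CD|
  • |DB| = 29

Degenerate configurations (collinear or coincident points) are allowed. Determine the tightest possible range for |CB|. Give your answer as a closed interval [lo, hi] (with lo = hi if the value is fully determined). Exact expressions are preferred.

|AB| ∈ [27, 36]
|BD| ∈ {29}
|CD| ∈ [27, 36]
|AD| ∈ [0, 65]
|BC| ∈ [0, 65]
|AC| ∈ [0, 101]

|CB| ∈ [0, 65]  (≈ [0.0000, 65.0000])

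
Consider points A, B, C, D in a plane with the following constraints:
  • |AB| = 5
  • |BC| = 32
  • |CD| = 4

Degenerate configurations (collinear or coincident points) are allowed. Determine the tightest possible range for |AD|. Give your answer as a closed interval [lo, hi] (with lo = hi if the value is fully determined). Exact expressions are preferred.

|AD| ∈ [23, 41]  (≈ [23.0000, 41.0000])

|AB| ∈ {5}
|BC| ∈ {32}
|CD| ∈ {4}
|AC| ∈ [27, 37]
|BD| ∈ [28, 36]
|AD| ∈ [23, 41]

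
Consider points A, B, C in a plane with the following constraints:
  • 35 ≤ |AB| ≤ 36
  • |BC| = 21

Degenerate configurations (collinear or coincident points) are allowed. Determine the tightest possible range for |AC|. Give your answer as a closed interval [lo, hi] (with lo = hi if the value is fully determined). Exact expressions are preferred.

|AB| ∈ [35, 36]
|BC| ∈ {21}
|AC| ∈ [14, 57]

|AC| ∈ [14, 57]  (≈ [14.0000, 57.0000])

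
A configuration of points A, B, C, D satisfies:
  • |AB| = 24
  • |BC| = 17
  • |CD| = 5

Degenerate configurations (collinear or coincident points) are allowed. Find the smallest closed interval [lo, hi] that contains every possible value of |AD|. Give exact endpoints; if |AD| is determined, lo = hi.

|AD| ∈ [2, 46]  (≈ [2.0000, 46.0000])

|AB| ∈ {24}
|BC| ∈ {17}
|CD| ∈ {5}
|AC| ∈ [7, 41]
|BD| ∈ [12, 22]
|AD| ∈ [2, 46]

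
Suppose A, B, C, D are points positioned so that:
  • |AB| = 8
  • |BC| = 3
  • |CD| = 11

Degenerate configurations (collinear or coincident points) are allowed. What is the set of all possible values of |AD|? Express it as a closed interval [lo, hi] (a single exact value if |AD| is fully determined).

|AD| ∈ [0, 22]  (≈ [0.0000, 22.0000])

|AB| ∈ {8}
|BC| ∈ {3}
|CD| ∈ {11}
|AC| ∈ [5, 11]
|BD| ∈ [8, 14]
|AD| ∈ [0, 22]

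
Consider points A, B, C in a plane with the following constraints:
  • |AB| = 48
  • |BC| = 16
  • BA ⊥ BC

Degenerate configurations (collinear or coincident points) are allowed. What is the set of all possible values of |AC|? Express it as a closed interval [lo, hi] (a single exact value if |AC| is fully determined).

|AB| ∈ {48}
|BC| ∈ {16}
|AC| ∈ {16·√(10)}

|AC| = 16·√(10)  (≈ 50.5964)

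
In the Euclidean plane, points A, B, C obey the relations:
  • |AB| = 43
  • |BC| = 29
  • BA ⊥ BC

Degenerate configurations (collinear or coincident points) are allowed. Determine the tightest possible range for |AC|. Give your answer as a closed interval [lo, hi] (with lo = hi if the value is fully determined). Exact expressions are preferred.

|AC| = √(2690)  (≈ 51.8652)

|AB| ∈ {43}
|BC| ∈ {29}
|AC| ∈ {√(2690)}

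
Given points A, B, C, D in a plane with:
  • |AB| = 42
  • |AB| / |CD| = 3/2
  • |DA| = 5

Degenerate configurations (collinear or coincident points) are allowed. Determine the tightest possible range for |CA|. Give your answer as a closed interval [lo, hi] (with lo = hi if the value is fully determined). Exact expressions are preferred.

|AB| ∈ {42}
|AD| ∈ {5}
|CD| ∈ {28}
|BD| ∈ [37, 47]
|AC| ∈ [23, 33]
|BC| ∈ [9, 75]

|CA| ∈ [23, 33]  (≈ [23.0000, 33.0000])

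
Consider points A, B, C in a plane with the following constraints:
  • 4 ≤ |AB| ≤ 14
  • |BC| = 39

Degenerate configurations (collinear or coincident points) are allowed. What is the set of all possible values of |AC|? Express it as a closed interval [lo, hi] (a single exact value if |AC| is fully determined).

|AB| ∈ [4, 14]
|BC| ∈ {39}
|AC| ∈ [25, 53]

|AC| ∈ [25, 53]  (≈ [25.0000, 53.0000])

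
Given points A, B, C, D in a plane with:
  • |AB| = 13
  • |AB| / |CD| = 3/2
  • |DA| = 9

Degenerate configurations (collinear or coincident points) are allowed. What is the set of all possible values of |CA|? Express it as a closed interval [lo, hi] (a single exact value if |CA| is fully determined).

|CA| ∈ [1/3, 53/3]  (≈ [0.3333, 17.6667])

|AB| ∈ {13}
|AD| ∈ {9}
|CD| ∈ {26/3}
|BD| ∈ [4, 22]
|AC| ∈ [1/3, 53/3]
|BC| ∈ [0, 92/3]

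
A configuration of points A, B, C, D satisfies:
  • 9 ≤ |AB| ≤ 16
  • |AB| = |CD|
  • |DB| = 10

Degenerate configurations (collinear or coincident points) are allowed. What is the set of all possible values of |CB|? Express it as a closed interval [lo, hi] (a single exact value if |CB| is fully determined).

|AB| ∈ [9, 16]
|BD| ∈ {10}
|CD| ∈ [9, 16]
|AD| ∈ [0, 26]
|BC| ∈ [0, 26]
|AC| ∈ [0, 42]

|CB| ∈ [0, 26]  (≈ [0.0000, 26.0000])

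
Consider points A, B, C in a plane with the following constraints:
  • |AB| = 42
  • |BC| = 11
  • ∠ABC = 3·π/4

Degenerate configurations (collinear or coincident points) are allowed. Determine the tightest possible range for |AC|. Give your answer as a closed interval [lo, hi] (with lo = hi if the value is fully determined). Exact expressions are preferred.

|AC| = √(462·√(2) + 1885)  (≈ 50.3822)

|AB| ∈ {42}
|BC| ∈ {11}
|AC| ∈ {√(462·√(2) + 1885)}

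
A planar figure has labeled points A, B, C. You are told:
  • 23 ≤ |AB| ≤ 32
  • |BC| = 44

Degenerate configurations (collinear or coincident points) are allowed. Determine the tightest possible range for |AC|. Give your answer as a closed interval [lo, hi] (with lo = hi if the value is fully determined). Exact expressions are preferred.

|AB| ∈ [23, 32]
|BC| ∈ {44}
|AC| ∈ [12, 76]

|AC| ∈ [12, 76]  (≈ [12.0000, 76.0000])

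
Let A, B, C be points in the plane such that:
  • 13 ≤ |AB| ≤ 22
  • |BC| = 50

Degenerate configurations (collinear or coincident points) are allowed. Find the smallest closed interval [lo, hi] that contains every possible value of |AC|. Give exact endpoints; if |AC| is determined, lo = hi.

|AB| ∈ [13, 22]
|BC| ∈ {50}
|AC| ∈ [28, 72]

|AC| ∈ [28, 72]  (≈ [28.0000, 72.0000])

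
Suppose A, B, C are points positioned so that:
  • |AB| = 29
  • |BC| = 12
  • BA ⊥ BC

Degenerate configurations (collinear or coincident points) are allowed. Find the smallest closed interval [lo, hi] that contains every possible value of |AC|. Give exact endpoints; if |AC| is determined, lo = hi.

|AB| ∈ {29}
|BC| ∈ {12}
|AC| ∈ {√(985)}

|AC| = √(985)  (≈ 31.3847)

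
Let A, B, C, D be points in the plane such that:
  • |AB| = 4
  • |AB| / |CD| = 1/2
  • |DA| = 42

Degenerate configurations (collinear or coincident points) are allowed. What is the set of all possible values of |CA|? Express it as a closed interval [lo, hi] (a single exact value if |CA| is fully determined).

|AB| ∈ {4}
|AD| ∈ {42}
|CD| ∈ {8}
|BD| ∈ [38, 46]
|AC| ∈ [34, 50]
|BC| ∈ [30, 54]

|CA| ∈ [34, 50]  (≈ [34.0000, 50.0000])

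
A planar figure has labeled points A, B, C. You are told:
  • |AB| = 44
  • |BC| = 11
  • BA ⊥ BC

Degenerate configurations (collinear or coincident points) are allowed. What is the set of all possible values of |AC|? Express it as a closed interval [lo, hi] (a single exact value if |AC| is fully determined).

|AB| ∈ {44}
|BC| ∈ {11}
|AC| ∈ {11·√(17)}

|AC| = 11·√(17)  (≈ 45.3542)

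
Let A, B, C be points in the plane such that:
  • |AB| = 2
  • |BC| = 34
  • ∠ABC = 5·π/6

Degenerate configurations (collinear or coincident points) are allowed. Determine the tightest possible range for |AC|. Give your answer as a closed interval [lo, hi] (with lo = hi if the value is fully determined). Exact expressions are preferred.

|AC| = 2·√(17·√(3) + 290)  (≈ 35.7460)

|AB| ∈ {2}
|BC| ∈ {34}
|AC| ∈ {2·√(17·√(3) + 290)}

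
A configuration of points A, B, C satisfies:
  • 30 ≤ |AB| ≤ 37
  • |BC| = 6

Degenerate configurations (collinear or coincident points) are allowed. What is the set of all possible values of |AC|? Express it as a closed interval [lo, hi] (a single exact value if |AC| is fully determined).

|AB| ∈ [30, 37]
|BC| ∈ {6}
|AC| ∈ [24, 43]

|AC| ∈ [24, 43]  (≈ [24.0000, 43.0000])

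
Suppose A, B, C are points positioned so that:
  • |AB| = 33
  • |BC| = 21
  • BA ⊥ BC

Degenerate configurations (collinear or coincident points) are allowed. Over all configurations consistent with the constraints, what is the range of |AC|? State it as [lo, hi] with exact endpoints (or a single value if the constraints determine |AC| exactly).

|AB| ∈ {33}
|BC| ∈ {21}
|AC| ∈ {3·√(170)}

|AC| = 3·√(170)  (≈ 39.1152)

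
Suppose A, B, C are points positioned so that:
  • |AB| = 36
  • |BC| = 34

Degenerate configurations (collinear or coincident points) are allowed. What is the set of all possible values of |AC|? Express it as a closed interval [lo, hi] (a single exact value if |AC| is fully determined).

|AC| ∈ [2, 70]  (≈ [2.0000, 70.0000])

|AB| ∈ {36}
|BC| ∈ {34}
|AC| ∈ [2, 70]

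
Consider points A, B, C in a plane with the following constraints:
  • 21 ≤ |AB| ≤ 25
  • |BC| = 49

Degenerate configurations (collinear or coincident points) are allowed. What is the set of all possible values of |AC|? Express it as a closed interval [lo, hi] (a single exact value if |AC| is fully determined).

|AB| ∈ [21, 25]
|BC| ∈ {49}
|AC| ∈ [24, 74]

|AC| ∈ [24, 74]  (≈ [24.0000, 74.0000])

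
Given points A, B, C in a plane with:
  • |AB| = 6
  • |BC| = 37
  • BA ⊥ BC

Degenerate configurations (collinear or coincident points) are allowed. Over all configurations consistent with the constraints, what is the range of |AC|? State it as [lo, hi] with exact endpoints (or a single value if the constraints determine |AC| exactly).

|AC| = √(1405)  (≈ 37.4833)

|AB| ∈ {6}
|BC| ∈ {37}
|AC| ∈ {√(1405)}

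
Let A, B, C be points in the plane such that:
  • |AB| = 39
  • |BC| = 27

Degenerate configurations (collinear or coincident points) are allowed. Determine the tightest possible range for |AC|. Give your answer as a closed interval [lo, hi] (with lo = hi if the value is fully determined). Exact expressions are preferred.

|AC| ∈ [12, 66]  (≈ [12.0000, 66.0000])

|AB| ∈ {39}
|BC| ∈ {27}
|AC| ∈ [12, 66]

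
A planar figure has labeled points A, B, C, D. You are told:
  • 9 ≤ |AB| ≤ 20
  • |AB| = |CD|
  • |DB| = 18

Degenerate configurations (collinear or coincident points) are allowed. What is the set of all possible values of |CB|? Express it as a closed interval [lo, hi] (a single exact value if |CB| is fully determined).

|CB| ∈ [0, 38]  (≈ [0.0000, 38.0000])

|AB| ∈ [9, 20]
|BD| ∈ {18}
|CD| ∈ [9, 20]
|AD| ∈ [0, 38]
|BC| ∈ [0, 38]
|AC| ∈ [0, 58]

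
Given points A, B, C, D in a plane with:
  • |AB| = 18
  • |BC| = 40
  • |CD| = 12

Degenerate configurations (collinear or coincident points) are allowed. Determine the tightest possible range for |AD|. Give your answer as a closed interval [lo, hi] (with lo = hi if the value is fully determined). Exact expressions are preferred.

|AB| ∈ {18}
|BC| ∈ {40}
|CD| ∈ {12}
|AC| ∈ [22, 58]
|BD| ∈ [28, 52]
|AD| ∈ [10, 70]

|AD| ∈ [10, 70]  (≈ [10.0000, 70.0000])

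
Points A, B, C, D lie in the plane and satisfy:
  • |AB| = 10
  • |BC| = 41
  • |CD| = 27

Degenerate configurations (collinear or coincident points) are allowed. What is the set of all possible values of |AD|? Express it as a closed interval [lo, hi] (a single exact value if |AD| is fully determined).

|AD| ∈ [4, 78]  (≈ [4.0000, 78.0000])

|AB| ∈ {10}
|BC| ∈ {41}
|CD| ∈ {27}
|AC| ∈ [31, 51]
|BD| ∈ [14, 68]
|AD| ∈ [4, 78]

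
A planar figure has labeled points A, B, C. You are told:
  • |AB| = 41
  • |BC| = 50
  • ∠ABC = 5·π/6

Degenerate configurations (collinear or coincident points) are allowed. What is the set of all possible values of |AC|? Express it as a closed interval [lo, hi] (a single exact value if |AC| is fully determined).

|AB| ∈ {41}
|BC| ∈ {50}
|AC| ∈ {√(2050·√(3) + 4181)}

|AC| = √(2050·√(3) + 4181)  (≈ 87.9301)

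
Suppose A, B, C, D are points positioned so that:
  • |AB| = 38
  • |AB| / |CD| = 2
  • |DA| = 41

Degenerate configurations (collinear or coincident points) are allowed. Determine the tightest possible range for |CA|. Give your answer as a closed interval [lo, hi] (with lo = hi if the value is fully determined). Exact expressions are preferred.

|CA| ∈ [22, 60]  (≈ [22.0000, 60.0000])

|AB| ∈ {38}
|AD| ∈ {41}
|CD| ∈ {19}
|BD| ∈ [3, 79]
|AC| ∈ [22, 60]
|BC| ∈ [0, 98]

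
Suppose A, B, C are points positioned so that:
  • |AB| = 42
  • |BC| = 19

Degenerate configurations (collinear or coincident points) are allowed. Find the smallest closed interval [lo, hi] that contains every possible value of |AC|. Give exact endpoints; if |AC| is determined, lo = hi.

|AB| ∈ {42}
|BC| ∈ {19}
|AC| ∈ [23, 61]

|AC| ∈ [23, 61]  (≈ [23.0000, 61.0000])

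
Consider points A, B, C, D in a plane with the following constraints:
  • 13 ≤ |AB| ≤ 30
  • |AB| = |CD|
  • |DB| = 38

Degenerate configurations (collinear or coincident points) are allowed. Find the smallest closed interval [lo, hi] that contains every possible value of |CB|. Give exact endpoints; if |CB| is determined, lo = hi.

|CB| ∈ [8, 68]  (≈ [8.0000, 68.0000])

|AB| ∈ [13, 30]
|BD| ∈ {38}
|CD| ∈ [13, 30]
|AD| ∈ [8, 68]
|BC| ∈ [8, 68]
|AC| ∈ [0, 98]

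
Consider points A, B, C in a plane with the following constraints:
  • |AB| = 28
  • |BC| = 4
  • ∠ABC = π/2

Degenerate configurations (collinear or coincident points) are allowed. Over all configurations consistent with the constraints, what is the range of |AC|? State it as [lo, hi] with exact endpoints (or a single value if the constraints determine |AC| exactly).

|AB| ∈ {28}
|BC| ∈ {4}
|AC| ∈ {20·√(2)}

|AC| = 20·√(2)  (≈ 28.2843)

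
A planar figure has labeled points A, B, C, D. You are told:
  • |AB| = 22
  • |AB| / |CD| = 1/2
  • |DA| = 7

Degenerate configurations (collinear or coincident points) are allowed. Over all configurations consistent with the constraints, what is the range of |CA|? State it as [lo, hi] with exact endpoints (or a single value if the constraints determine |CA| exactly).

|CA| ∈ [37, 51]  (≈ [37.0000, 51.0000])

|AB| ∈ {22}
|AD| ∈ {7}
|CD| ∈ {44}
|BD| ∈ [15, 29]
|AC| ∈ [37, 51]
|BC| ∈ [15, 73]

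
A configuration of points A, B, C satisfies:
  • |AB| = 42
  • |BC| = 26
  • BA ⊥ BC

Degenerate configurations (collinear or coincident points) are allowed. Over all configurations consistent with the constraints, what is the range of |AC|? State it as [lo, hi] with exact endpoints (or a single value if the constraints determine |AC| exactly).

|AB| ∈ {42}
|BC| ∈ {26}
|AC| ∈ {2·√(610)}

|AC| = 2·√(610)  (≈ 49.3964)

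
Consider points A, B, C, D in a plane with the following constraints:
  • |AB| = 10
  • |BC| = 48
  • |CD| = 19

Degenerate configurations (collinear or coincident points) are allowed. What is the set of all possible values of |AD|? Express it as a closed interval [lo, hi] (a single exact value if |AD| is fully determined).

|AD| ∈ [19, 77]  (≈ [19.0000, 77.0000])

|AB| ∈ {10}
|BC| ∈ {48}
|CD| ∈ {19}
|AC| ∈ [38, 58]
|BD| ∈ [29, 67]
|AD| ∈ [19, 77]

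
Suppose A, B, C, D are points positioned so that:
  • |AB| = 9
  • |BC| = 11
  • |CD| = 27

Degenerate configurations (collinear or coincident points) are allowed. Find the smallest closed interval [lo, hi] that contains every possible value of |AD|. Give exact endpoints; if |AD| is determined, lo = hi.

|AB| ∈ {9}
|BC| ∈ {11}
|CD| ∈ {27}
|AC| ∈ [2, 20]
|BD| ∈ [16, 38]
|AD| ∈ [7, 47]

|AD| ∈ [7, 47]  (≈ [7.0000, 47.0000])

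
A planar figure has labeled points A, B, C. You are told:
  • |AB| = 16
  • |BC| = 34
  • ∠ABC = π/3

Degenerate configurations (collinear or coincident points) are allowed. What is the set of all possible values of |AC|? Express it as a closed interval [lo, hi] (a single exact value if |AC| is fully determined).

|AB| ∈ {16}
|BC| ∈ {34}
|AC| ∈ {2·√(217)}

|AC| = 2·√(217)  (≈ 29.4618)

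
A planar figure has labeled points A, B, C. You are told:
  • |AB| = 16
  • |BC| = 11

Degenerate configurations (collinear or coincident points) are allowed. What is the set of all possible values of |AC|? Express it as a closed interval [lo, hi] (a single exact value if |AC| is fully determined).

|AB| ∈ {16}
|BC| ∈ {11}
|AC| ∈ [5, 27]

|AC| ∈ [5, 27]  (≈ [5.0000, 27.0000])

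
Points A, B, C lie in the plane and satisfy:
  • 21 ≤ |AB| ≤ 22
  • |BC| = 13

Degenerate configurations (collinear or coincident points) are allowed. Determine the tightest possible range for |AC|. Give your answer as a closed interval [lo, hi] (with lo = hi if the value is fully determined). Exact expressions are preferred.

|AC| ∈ [8, 35]  (≈ [8.0000, 35.0000])

|AB| ∈ [21, 22]
|BC| ∈ {13}
|AC| ∈ [8, 35]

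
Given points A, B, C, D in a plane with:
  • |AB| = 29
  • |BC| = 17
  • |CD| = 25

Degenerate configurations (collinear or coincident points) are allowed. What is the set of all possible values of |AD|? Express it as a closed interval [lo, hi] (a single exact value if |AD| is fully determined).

|AD| ∈ [0, 71]  (≈ [0.0000, 71.0000])

|AB| ∈ {29}
|BC| ∈ {17}
|CD| ∈ {25}
|AC| ∈ [12, 46]
|BD| ∈ [8, 42]
|AD| ∈ [0, 71]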